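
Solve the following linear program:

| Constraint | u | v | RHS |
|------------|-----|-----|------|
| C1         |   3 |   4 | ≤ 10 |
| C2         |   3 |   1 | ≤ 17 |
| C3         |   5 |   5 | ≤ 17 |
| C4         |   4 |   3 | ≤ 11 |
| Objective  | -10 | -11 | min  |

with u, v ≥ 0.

Evaluate the objective at each vertex of the feasible region:
  z(0, 0) = 0
  z(2.75, 0) = -27.5
  z(2, 1) = -31  ←
  z(0, 2.5) = -27.5
The minimum is at u = 2, v = 1.

u = 2, v = 1, z = -31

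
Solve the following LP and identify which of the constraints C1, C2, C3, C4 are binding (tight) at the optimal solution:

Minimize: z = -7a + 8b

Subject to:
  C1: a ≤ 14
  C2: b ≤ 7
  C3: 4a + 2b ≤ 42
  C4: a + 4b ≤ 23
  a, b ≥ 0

At a = 10.5, b = 0, compute slack b - a·x for each constraint:
  C1: 14 − 10.5 = 3.5  (slack)
  C2: 7 − 0 = 7  (slack)
  C3: 42 − 42 = 0  (binding)
  C4: 23 − 10.5 = 12.5  (slack)

Optimal: a = 10.5, b = 0
Binding: C3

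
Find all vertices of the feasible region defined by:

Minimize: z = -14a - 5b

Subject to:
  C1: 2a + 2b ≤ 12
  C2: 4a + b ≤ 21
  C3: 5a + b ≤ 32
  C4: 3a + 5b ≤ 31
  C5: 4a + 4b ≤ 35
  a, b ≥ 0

(0, 0), (5.25, 0), (5, 1), (0, 6)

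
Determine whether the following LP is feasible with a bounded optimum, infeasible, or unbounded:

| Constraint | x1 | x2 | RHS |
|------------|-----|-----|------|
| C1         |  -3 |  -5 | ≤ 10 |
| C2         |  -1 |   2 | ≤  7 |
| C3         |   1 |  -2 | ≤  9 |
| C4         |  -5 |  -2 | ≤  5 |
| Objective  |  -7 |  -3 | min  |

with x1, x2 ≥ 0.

Unbounded (objective can decrease without bound)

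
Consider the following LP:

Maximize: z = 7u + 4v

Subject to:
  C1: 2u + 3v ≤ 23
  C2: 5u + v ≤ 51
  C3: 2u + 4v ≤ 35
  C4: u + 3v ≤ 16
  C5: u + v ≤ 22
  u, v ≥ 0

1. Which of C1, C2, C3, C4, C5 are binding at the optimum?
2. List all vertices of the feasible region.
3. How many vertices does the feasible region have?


1. C1, C2
2. (0, 0), (10.2, 0), (10, 1), (7, 3), (0, 5.333)
3. 5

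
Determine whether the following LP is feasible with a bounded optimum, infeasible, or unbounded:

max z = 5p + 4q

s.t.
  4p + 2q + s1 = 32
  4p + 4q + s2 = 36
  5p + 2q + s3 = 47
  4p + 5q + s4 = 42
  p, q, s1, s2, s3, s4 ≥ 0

Feasible with a bounded optimal solution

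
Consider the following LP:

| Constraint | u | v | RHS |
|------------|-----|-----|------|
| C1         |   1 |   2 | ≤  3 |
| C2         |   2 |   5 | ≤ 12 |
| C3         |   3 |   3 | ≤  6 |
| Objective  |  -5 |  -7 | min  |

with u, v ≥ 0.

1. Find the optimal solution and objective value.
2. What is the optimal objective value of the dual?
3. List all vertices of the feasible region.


1. u = 1, v = 1, z = -12
2. -12
3. (0, 0), (2, 0), (1, 1), (0, 1.5)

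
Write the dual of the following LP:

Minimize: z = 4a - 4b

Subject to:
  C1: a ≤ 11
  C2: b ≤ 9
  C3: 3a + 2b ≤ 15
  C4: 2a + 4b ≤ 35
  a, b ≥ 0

Primal min cᵀx s.t. Ax ≤ b, x ≥ 0  →  Dual max −bᵀy s.t. Aᵀy ≥ −c, y ≥ 0.

Maximize: z = -11y1 - 9y2 - 15y3 - 35y4

Subject to:
  y1 + 3y3 + 2y4 ≥ -4
  y2 + 2y3 + 4y4 ≥ 4
  y1, y2, y3, y4 ≥ 0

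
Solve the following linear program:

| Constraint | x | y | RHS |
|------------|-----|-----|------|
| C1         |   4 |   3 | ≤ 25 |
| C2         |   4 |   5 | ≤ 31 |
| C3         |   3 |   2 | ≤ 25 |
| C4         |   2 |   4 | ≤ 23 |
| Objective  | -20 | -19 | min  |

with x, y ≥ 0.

Evaluate the objective at each vertex of the feasible region:
  z(0, 0) = 0
  z(6.25, 0) = -125
  z(4, 3) = -137  ←
  z(1.5, 5) = -125
  z(0, 5.75) = -109.2
The minimum is at x = 4, y = 3.

x = 4, y = 3, z = -137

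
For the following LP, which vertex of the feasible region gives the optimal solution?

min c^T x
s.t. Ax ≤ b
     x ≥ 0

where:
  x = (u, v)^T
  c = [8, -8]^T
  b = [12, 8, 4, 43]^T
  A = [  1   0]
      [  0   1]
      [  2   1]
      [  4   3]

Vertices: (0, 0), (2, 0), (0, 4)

Evaluate the objective at each vertex of the feasible region:
  z(0, 0) = 0
  z(2, 0) = 16
  z(0, 4) = -32  ←
The minimum is at u = 0, v = 4.

(0, 4)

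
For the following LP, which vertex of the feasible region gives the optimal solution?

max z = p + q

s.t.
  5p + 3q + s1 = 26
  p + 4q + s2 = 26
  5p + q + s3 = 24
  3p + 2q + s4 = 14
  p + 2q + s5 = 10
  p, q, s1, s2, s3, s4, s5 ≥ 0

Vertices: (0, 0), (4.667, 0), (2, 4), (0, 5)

Evaluate the objective at each vertex of the feasible region:
  z(0, 0) = 0
  z(4.667, 0) = 4.667
  z(2, 4) = 6  ←
  z(0, 5) = 5
The maximum is at p = 2, q = 4.

(2, 4)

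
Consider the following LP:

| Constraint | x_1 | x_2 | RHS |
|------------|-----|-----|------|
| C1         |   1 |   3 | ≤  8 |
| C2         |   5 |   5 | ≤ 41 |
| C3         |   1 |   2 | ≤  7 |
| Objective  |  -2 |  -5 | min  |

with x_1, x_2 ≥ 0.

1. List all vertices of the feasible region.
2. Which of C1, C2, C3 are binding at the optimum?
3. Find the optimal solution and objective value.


1. (0, 0), (7, 0), (5, 1), (0, 2.667)
2. C1, C3
3. x_1 = 5, x_2 = 1, z = -15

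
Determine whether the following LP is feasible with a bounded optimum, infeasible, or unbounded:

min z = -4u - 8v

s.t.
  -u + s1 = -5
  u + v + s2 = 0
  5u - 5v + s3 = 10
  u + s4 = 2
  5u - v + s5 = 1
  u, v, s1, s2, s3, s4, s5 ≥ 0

Infeasible (no feasible solution exists)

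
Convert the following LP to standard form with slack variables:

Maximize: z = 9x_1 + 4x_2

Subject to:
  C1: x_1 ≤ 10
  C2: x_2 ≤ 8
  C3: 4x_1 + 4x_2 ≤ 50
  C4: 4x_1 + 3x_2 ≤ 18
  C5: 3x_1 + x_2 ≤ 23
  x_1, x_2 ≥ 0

max z = 9x_1 + 4x_2

s.t.
  x_1 + s1 = 10
  x_2 + s2 = 8
  4x_1 + 4x_2 + s3 = 50
  4x_1 + 3x_2 + s4 = 18
  3x_1 + x_2 + s5 = 23
  x_1, x_2, s1, s2, s3, s4, s5 ≥ 0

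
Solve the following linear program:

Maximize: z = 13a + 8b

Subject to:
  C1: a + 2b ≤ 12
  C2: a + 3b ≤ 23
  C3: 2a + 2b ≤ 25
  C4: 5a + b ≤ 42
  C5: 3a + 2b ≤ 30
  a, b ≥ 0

Evaluate the objective at each vertex of the feasible region:
  z(0, 0) = 0
  z(8.4, 0) = 109.2
  z(8, 2) = 120  ←
  z(0, 6) = 48
The maximum is at a = 8, b = 2.

a = 8, b = 2, z = 120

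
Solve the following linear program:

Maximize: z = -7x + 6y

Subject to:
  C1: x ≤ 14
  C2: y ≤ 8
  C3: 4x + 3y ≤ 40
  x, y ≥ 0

Evaluate the objective at each vertex of the feasible region:
  z(0, 0) = 0
  z(10, 0) = -70
  z(4, 8) = 20
  z(0, 8) = 48  ←
The maximum is at x = 0, y = 8.

x = 0, y = 8, z = 48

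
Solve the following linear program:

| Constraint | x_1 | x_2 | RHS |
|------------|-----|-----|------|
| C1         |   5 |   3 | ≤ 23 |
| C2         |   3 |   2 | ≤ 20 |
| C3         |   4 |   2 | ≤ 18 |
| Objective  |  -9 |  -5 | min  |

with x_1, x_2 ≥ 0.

Evaluate the objective at each vertex of the feasible region:
  z(0, 0) = 0
  z(4.5, 0) = -40.5
  z(4, 1) = -41  ←
  z(0, 7.667) = -38.33
The minimum is at x_1 = 4, x_2 = 1.

x_1 = 4, x_2 = 1, z = -41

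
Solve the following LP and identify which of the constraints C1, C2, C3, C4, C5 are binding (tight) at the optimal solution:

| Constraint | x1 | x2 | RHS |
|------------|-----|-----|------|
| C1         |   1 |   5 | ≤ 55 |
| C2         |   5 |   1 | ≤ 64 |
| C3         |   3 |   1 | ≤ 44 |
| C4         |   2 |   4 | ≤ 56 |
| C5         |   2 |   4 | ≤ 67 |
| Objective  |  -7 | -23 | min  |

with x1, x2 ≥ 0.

At x1 = 10, x2 = 9, compute slack b - a·x for each constraint:
  C1: 55 − 55 = 0  (binding)
  C2: 64 − 59 = 5  (slack)
  C3: 44 − 39 = 5  (slack)
  C4: 56 − 56 = 0  (binding)
  C5: 67 − 56 = 11  (slack)

Optimal: x1 = 10, x2 = 9
Binding: C1, C4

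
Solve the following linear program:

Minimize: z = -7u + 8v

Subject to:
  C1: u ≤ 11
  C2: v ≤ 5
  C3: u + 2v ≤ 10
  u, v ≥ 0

Evaluate the objective at each vertex of the feasible region:
  z(0, 0) = 0
  z(10, 0) = -70  ←
  z(0, 5) = 40
The minimum is at u = 10, v = 0.

u = 10, v = 0, z = -70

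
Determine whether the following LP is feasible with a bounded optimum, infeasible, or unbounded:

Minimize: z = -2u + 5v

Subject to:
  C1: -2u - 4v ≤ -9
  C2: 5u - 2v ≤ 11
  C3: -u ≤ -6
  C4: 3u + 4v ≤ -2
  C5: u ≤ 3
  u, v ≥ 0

Infeasible (no feasible solution exists)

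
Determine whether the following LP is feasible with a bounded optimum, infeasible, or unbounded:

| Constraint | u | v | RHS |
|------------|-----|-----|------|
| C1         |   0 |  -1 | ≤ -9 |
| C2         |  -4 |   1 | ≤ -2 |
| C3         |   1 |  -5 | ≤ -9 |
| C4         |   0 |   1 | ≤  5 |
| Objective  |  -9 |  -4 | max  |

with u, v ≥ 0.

Infeasible (no feasible solution exists)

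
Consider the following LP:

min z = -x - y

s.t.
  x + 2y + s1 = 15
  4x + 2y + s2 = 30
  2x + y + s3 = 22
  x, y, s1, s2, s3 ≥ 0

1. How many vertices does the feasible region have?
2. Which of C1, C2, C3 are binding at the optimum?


1. 4
2. C1, C2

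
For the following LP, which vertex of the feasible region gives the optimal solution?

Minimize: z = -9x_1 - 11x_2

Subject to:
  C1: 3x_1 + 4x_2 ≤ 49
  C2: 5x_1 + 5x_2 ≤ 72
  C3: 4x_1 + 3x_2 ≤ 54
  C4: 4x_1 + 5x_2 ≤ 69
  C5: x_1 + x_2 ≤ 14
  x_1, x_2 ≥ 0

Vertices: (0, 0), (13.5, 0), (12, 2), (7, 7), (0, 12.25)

Evaluate the objective at each vertex of the feasible region:
  z(0, 0) = 0
  z(13.5, 0) = -121.5
  z(12, 2) = -130
  z(7, 7) = -140  ←
  z(0, 12.25) = -134.8
The minimum is at x_1 = 7, x_2 = 7.

(7, 7)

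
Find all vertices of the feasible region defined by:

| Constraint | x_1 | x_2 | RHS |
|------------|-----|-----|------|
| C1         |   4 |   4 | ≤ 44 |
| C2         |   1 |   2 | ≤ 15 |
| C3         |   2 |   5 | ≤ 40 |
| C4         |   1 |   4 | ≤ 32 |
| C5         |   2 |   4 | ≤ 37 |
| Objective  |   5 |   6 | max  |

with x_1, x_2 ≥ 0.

(0, 0), (11, 0), (7, 4), (0, 7.5)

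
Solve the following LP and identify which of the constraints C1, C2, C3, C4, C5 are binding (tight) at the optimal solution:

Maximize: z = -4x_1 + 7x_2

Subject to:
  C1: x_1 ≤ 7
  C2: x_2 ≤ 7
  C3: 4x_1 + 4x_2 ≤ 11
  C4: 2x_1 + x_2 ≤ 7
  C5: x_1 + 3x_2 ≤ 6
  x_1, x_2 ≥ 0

At x_1 = 0, x_2 = 2, compute slack b - a·x for each constraint:
  C1: 7 − 0 = 7  (slack)
  C2: 7 − 2 = 5  (slack)
  C3: 11 − 8 = 3  (slack)
  C4: 7 − 2 = 5  (slack)
  C5: 6 − 6 = 0  (binding)

Optimal: x_1 = 0, x_2 = 2
Binding: C5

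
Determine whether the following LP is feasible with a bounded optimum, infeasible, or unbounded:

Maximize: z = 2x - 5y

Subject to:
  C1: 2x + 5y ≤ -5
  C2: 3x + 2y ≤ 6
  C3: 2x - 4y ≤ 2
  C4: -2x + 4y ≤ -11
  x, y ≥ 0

Infeasible (no feasible solution exists)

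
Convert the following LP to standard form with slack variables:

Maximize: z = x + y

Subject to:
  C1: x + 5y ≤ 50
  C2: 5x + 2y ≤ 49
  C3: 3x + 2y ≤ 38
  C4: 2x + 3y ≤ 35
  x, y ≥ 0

max z = x + y

s.t.
  x + 5y + s1 = 50
  5x + 2y + s2 = 49
  3x + 2y + s3 = 38
  2x + 3y + s4 = 35
  x, y, s1, s2, s3, s4 ≥ 0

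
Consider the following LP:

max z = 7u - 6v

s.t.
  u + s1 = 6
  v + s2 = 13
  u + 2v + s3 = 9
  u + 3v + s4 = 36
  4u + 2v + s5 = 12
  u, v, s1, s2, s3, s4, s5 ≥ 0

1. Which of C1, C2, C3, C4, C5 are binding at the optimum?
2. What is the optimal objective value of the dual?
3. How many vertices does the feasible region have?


1. C5
2. 21
3. 4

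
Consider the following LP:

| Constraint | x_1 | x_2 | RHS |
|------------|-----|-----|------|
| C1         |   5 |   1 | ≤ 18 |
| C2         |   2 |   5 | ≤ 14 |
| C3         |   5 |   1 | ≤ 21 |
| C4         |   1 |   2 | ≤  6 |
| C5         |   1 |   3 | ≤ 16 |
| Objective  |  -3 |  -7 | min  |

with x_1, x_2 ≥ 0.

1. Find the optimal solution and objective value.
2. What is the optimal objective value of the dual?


1. x_1 = 2, x_2 = 2, z = -20
2. -20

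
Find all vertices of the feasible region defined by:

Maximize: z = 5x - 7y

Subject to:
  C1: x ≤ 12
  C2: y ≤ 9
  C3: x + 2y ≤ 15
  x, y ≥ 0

(0, 0), (12, 0), (12, 1.5), (0, 7.5)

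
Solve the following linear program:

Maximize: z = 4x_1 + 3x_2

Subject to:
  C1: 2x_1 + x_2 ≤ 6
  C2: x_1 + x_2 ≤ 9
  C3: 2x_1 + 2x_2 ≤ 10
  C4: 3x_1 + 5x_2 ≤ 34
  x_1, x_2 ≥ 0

Evaluate the objective at each vertex of the feasible region:
  z(0, 0) = 0
  z(3, 0) = 12
  z(1, 4) = 16  ←
  z(0, 5) = 15
The maximum is at x_1 = 1, x_2 = 4.

x_1 = 1, x_2 = 4, z = 16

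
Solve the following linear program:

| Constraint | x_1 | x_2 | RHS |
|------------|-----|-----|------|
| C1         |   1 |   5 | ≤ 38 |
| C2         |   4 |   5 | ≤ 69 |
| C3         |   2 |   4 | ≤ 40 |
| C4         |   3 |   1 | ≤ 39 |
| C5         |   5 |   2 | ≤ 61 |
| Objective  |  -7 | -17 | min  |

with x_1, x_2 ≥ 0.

Evaluate the objective at each vertex of the feasible region:
  z(0, 0) = 0
  z(12.2, 0) = -85.4
  z(10.25, 4.875) = -154.6
  z(8, 6) = -158  ←
  z(0, 7.6) = -129.2
The minimum is at x_1 = 8, x_2 = 6.

x_1 = 8, x_2 = 6, z = -158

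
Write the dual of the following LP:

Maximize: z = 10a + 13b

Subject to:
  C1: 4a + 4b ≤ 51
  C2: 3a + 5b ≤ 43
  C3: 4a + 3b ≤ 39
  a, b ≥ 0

Primal max cᵀx s.t. Ax ≤ b, x ≥ 0  →  Dual min bᵀy s.t. Aᵀy ≥ c, y ≥ 0.

Minimize: z = 51y1 + 43y2 + 39y3

Subject to:
  4y1 + 3y2 + 4y3 ≥ 10
  4y1 + 5y2 + 3y3 ≥ 13
  y1, y2, y3 ≥ 0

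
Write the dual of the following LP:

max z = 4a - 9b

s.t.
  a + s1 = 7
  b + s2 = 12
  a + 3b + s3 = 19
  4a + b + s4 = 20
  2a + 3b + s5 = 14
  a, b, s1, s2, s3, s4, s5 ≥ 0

Primal max cᵀx s.t. Ax ≤ b, x ≥ 0  →  Dual min bᵀy s.t. Aᵀy ≥ c, y ≥ 0.

Minimize: z = 7y1 + 12y2 + 19y3 + 20y4 + 14y5

Subject to:
  y1 + y3 + 4y4 + 2y5 ≥ 4
  y2 + 3y3 + y4 + 3y5 ≥ -9
  y1, y2, y3, y4, y5 ≥ 0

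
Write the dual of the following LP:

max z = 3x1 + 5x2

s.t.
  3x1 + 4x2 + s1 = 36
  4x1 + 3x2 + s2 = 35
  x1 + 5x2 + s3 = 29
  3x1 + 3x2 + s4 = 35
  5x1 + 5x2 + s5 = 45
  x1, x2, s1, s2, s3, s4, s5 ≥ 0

Primal max cᵀx s.t. Ax ≤ b, x ≥ 0  →  Dual min bᵀy s.t. Aᵀy ≥ c, y ≥ 0.

Minimize: z = 36y1 + 35y2 + 29y3 + 35y4 + 45y5

Subject to:
  3y1 + 4y2 + y3 + 3y4 + 5y5 ≥ 3
  4y1 + 3y2 + 5y3 + 3y4 + 5y5 ≥ 5
  y1, y2, y3, y4, y5 ≥ 0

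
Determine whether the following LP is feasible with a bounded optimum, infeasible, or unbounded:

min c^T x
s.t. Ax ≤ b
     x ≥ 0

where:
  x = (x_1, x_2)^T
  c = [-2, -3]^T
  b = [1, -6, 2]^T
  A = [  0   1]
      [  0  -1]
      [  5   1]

Infeasible (no feasible solution exists)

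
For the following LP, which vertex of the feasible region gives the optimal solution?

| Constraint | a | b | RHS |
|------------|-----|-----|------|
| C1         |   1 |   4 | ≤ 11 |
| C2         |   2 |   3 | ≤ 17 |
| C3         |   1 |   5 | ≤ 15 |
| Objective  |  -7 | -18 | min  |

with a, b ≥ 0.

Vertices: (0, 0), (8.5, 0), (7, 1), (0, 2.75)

Evaluate the objective at each vertex of the feasible region:
  z(0, 0) = 0
  z(8.5, 0) = -59.5
  z(7, 1) = -67  ←
  z(0, 2.75) = -49.5
The minimum is at a = 7, b = 1.

(7, 1)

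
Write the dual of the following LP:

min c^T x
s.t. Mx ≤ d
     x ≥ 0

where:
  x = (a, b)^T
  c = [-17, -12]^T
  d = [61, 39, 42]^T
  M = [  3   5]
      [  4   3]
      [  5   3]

Primal min cᵀx s.t. Ax ≤ b, x ≥ 0  →  Dual max −bᵀy s.t. Aᵀy ≥ −c, y ≥ 0.

Maximize: z = -61y1 - 39y2 - 42y3

Subject to:
  3y1 + 4y2 + 5y3 ≥ 17
  5y1 + 3y2 + 3y3 ≥ 12
  y1, y2, y3 ≥ 0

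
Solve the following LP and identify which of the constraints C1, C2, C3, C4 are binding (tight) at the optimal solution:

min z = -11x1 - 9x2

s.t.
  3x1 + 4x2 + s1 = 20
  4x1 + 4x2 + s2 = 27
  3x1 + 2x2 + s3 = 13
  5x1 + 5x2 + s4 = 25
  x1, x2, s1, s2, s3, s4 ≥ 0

At x1 = 3, x2 = 2, compute slack b - a·x for each constraint:
  C1: 20 − 17 = 3  (slack)
  C2: 27 − 20 = 7  (slack)
  C3: 13 − 13 = 0  (binding)
  C4: 25 − 25 = 0  (binding)

Optimal: x1 = 3, x2 = 2
Binding: C3, C4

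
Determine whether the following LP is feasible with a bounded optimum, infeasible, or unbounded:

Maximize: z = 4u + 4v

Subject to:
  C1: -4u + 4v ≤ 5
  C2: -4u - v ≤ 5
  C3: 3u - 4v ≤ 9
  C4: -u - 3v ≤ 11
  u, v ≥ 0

Unbounded (objective can increase without bound)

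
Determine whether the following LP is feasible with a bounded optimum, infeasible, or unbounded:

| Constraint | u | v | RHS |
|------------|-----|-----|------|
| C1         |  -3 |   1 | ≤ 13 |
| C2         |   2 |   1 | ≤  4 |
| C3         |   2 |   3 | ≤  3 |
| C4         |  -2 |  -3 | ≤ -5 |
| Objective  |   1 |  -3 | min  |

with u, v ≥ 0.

Infeasible (no feasible solution exists)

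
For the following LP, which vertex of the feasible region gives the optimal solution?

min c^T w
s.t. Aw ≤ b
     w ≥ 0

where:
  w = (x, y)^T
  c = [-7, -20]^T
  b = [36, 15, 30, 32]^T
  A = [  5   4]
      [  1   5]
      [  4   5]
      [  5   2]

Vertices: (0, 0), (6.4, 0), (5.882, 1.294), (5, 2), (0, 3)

Evaluate the objective at each vertex of the feasible region:
  z(0, 0) = 0
  z(6.4, 0) = -44.8
  z(5.882, 1.294) = -67.06
  z(5, 2) = -75  ←
  z(0, 3) = -60
The minimum is at x = 5, y = 2.

(5, 2)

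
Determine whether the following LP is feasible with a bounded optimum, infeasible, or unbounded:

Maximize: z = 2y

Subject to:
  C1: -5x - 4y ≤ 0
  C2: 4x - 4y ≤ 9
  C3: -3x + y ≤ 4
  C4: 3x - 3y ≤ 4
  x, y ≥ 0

Unbounded (objective can increase without bound)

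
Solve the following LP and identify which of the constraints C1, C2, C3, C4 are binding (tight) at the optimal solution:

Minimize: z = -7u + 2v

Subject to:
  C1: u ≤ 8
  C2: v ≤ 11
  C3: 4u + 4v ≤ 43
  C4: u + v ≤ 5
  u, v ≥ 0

At u = 5, v = 0, compute slack b - a·x for each constraint:
  C1: 8 − 5 = 3  (slack)
  C2: 11 − 0 = 11  (slack)
  C3: 43 − 20 = 23  (slack)
  C4: 5 − 5 = 0  (binding)

Optimal: u = 5, v = 0
Binding: C4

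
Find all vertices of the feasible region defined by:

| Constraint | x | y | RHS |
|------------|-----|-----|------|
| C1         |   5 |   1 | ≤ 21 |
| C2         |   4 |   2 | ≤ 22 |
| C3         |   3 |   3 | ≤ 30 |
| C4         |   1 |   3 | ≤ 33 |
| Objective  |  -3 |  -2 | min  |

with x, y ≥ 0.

(0, 0), (4.2, 0), (3.333, 4.333), (1, 9), (0, 10)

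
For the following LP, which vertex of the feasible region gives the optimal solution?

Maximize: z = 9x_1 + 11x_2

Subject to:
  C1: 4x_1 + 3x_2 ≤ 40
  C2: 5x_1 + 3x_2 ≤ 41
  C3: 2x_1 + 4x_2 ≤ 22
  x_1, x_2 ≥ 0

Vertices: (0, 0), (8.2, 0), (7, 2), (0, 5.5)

Evaluate the objective at each vertex of the feasible region:
  z(0, 0) = 0
  z(8.2, 0) = 73.8
  z(7, 2) = 85  ←
  z(0, 5.5) = 60.5
The maximum is at x_1 = 7, x_2 = 2.

(7, 2)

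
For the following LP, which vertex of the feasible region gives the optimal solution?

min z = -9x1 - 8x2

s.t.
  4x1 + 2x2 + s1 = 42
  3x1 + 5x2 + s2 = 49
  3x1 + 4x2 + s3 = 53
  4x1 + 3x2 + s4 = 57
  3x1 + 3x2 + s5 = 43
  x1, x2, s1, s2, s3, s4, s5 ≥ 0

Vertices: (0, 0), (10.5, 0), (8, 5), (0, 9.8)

Evaluate the objective at each vertex of the feasible region:
  z(0, 0) = 0
  z(10.5, 0) = -94.5
  z(8, 5) = -112  ←
  z(0, 9.8) = -78.4
The minimum is at x1 = 8, x2 = 5.

(8, 5)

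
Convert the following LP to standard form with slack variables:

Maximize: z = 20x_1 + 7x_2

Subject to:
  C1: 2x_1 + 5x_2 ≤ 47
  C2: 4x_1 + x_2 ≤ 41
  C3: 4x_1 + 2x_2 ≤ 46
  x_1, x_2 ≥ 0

max z = 20x_1 + 7x_2

s.t.
  2x_1 + 5x_2 + s1 = 47
  4x_1 + x_2 + s2 = 41
  4x_1 + 2x_2 + s3 = 46
  x_1, x_2, s1, s2, s3 ≥ 0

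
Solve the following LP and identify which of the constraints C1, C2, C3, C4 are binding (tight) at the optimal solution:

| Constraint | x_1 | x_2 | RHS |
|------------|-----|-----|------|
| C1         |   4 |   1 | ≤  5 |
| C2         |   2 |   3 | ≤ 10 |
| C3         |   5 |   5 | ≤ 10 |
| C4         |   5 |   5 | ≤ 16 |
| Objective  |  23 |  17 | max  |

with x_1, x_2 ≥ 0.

At x_1 = 1, x_2 = 1, compute slack b - a·x for each constraint:
  C1: 5 − 5 = 0  (binding)
  C2: 10 − 5 = 5  (slack)
  C3: 10 − 10 = 0  (binding)
  C4: 16 − 10 = 6  (slack)

Optimal: x_1 = 1, x_2 = 1
Binding: C1, C3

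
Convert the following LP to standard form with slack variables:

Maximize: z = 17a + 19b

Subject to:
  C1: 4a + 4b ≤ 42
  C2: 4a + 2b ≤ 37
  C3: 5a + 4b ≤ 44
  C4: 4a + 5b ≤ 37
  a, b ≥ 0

max z = 17a + 19b

s.t.
  4a + 4b + s1 = 42
  4a + 2b + s2 = 37
  5a + 4b + s3 = 44
  4a + 5b + s4 = 37
  a, b, s1, s2, s3, s4 ≥ 0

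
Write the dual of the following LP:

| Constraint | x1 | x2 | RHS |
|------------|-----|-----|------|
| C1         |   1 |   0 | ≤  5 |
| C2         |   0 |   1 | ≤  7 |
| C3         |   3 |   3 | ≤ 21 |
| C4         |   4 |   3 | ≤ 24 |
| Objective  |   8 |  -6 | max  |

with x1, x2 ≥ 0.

Primal max cᵀx s.t. Ax ≤ b, x ≥ 0  →  Dual min bᵀy s.t. Aᵀy ≥ c, y ≥ 0.

Minimize: z = 5y1 + 7y2 + 21y3 + 24y4

Subject to:
  y1 + 3y3 + 4y4 ≥ 8
  y2 + 3y3 + 3y4 ≥ -6
  y1, y2, y3, y4 ≥ 0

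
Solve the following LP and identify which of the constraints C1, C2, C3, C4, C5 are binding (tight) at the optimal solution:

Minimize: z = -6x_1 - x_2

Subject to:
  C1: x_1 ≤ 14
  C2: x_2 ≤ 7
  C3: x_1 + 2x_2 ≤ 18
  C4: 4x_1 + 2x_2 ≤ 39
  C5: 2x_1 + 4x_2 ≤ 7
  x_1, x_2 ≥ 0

At x_1 = 3.5, x_2 = 0, compute slack b - a·x for each constraint:
  C1: 14 − 3.5 = 10.5  (slack)
  C2: 7 − 0 = 7  (slack)
  C3: 18 − 3.5 = 14.5  (slack)
  C4: 39 − 14 = 25  (slack)
  C5: 7 − 7 = 0  (binding)

Optimal: x_1 = 3.5, x_2 = 0
Binding: C5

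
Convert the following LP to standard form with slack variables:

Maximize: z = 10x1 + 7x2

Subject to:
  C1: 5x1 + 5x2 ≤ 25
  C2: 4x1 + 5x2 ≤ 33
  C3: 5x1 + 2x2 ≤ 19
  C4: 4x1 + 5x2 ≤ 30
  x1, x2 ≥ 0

max z = 10x1 + 7x2

s.t.
  5x1 + 5x2 + s1 = 25
  4x1 + 5x2 + s2 = 33
  5x1 + 2x2 + s3 = 19
  4x1 + 5x2 + s4 = 30
  x1, x2, s1, s2, s3, s4 ≥ 0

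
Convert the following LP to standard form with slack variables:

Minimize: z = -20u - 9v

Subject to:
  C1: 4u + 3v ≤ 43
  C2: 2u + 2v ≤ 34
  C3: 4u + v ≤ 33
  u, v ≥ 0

min z = -20u - 9v

s.t.
  4u + 3v + s1 = 43
  2u + 2v + s2 = 34
  4u + v + s3 = 33
  u, v, s1, s2, s3 ≥ 0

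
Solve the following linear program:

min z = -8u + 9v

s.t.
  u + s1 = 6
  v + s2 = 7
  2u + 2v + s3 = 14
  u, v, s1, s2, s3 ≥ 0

Evaluate the objective at each vertex of the feasible region:
  z(0, 0) = 0
  z(6, 0) = -48  ←
  z(6, 1) = -39
  z(0, 7) = 63
The minimum is at u = 6, v = 0.

u = 6, v = 0, z = -48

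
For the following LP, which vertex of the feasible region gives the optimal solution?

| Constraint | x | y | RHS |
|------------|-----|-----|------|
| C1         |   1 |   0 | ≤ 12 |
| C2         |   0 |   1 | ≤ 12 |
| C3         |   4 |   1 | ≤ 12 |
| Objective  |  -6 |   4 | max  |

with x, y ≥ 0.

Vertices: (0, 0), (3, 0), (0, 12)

Evaluate the objective at each vertex of the feasible region:
  z(0, 0) = 0
  z(3, 0) = -18
  z(0, 12) = 48  ←
The maximum is at x = 0, y = 12.

(0, 12)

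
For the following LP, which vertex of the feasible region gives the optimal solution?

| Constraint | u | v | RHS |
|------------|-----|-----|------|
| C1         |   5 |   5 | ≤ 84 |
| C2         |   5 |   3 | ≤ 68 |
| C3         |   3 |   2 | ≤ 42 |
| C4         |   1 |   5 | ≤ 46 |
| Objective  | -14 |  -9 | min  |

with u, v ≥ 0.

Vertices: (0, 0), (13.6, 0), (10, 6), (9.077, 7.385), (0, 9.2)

Evaluate the objective at each vertex of the feasible region:
  z(0, 0) = 0
  z(13.6, 0) = -190.4
  z(10, 6) = -194  ←
  z(9.077, 7.385) = -193.5
  z(0, 9.2) = -82.8
The minimum is at u = 10, v = 6.

(10, 6)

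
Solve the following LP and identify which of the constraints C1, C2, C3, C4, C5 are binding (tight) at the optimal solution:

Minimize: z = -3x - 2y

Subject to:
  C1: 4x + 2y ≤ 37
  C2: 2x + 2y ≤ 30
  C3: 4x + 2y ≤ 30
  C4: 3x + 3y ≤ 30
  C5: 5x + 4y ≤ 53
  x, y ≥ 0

At x = 5, y = 5, compute slack b - a·x for each constraint:
  C1: 37 − 30 = 7  (slack)
  C2: 30 − 20 = 10  (slack)
  C3: 30 − 30 = 0  (binding)
  C4: 30 − 30 = 0  (binding)
  C5: 53 − 45 = 8  (slack)

Optimal: x = 5, y = 5
Binding: C3, C4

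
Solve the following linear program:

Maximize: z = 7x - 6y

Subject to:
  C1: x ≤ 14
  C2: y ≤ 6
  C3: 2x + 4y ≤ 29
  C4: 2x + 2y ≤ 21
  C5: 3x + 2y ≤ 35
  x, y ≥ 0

Evaluate the objective at each vertex of the feasible region:
  z(0, 0) = 0
  z(10.5, 0) = 73.5  ←
  z(6.5, 4) = 21.5
  z(2.5, 6) = -18.5
  z(0, 6) = -36
The maximum is at x = 10.5, y = 0.

x = 10.5, y = 0, z = 73.5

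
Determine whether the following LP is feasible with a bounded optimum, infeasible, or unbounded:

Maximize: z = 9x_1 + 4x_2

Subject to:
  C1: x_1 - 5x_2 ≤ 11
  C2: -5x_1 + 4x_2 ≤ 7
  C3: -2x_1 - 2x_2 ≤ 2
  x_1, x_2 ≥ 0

Unbounded (objective can increase without bound)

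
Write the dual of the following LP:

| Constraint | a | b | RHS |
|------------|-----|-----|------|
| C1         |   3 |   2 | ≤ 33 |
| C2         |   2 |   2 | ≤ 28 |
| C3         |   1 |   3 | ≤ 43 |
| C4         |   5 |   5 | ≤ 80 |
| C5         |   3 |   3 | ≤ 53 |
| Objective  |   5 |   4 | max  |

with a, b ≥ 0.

Primal max cᵀx s.t. Ax ≤ b, x ≥ 0  →  Dual min bᵀy s.t. Aᵀy ≥ c, y ≥ 0.

Minimize: z = 33y1 + 28y2 + 43y3 + 80y4 + 53y5

Subject to:
  3y1 + 2y2 + y3 + 5y4 + 3y5 ≥ 5
  2y1 + 2y2 + 3y3 + 5y4 + 3y5 ≥ 4
  y1, y2, y3, y4, y5 ≥ 0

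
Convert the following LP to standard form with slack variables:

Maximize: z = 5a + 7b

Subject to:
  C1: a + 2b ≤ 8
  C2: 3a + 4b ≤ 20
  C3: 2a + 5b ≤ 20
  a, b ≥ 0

max z = 5a + 7b

s.t.
  a + 2b + s1 = 8
  3a + 4b + s2 = 20
  2a + 5b + s3 = 20
  a, b, s1, s2, s3 ≥ 0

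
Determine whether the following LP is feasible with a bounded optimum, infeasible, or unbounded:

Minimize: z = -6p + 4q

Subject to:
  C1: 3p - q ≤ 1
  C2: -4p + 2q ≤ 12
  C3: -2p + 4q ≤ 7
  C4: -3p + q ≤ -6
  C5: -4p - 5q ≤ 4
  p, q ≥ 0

Infeasible (no feasible solution exists)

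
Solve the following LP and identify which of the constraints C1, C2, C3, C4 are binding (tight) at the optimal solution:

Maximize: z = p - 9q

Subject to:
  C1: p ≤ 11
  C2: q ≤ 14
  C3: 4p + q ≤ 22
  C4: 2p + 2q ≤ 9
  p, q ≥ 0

At p = 4.5, q = 0, compute slack b - a·x for each constraint:
  C1: 11 − 4.5 = 6.5  (slack)
  C2: 14 − 0 = 14  (slack)
  C3: 22 − 18 = 4  (slack)
  C4: 9 − 9 = 0  (binding)

Optimal: p = 4.5, q = 0
Binding: C4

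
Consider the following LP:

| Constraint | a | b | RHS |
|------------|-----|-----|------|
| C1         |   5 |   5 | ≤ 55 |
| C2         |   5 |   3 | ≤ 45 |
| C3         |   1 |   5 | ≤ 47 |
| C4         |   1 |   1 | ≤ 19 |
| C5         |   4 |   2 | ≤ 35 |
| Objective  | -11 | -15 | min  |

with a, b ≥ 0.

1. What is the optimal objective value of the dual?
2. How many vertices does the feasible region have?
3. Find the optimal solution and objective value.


1. -157
2. 6
3. a = 2, b = 9, z = -157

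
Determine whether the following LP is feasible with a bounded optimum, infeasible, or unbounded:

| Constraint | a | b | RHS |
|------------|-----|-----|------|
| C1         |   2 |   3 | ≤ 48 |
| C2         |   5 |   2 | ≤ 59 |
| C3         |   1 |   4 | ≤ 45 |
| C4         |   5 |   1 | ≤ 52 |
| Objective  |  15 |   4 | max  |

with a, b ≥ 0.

Feasible with a bounded optimal solution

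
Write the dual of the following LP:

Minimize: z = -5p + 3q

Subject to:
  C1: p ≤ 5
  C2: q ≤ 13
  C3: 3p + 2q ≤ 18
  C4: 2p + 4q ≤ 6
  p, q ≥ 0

Primal min cᵀx s.t. Ax ≤ b, x ≥ 0  →  Dual max −bᵀy s.t. Aᵀy ≥ −c, y ≥ 0.

Maximize: z = -5y1 - 13y2 - 18y3 - 6y4

Subject to:
  y1 + 3y3 + 2y4 ≥ 5
  y2 + 2y3 + 4y4 ≥ -3
  y1, y2, y3, y4 ≥ 0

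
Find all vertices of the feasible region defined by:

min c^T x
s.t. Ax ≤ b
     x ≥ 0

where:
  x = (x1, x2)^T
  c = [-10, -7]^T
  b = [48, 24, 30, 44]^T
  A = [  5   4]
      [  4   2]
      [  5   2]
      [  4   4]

(0, 0), (6, 0), (1, 10), (0, 11)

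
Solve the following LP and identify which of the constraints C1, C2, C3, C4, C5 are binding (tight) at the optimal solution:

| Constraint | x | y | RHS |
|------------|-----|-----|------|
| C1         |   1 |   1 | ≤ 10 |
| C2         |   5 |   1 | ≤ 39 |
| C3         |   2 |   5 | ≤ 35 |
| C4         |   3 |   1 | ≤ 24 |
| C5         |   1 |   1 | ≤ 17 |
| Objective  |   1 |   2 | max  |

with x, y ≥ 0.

At x = 5, y = 5, compute slack b - a·x for each constraint:
  C1: 10 − 10 = 0  (binding)
  C2: 39 − 30 = 9  (slack)
  C3: 35 − 35 = 0  (binding)
  C4: 24 − 20 = 4  (slack)
  C5: 17 − 10 = 7  (slack)

Optimal: x = 5, y = 5
Binding: C1, C3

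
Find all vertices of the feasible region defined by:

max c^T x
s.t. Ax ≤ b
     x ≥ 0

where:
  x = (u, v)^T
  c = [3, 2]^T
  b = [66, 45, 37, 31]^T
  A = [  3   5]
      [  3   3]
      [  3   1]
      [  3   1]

(0, 0), (10.33, 0), (8, 7), (4.5, 10.5), (0, 13.2)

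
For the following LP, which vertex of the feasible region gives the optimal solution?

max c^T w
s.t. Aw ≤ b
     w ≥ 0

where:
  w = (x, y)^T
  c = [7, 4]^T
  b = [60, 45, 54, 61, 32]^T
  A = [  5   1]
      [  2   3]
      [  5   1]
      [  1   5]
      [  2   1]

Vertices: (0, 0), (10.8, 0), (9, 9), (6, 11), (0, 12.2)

Evaluate the objective at each vertex of the feasible region:
  z(0, 0) = 0
  z(10.8, 0) = 75.6
  z(9, 9) = 99  ←
  z(6, 11) = 86
  z(0, 12.2) = 48.8
The maximum is at x = 9, y = 9.

(9, 9)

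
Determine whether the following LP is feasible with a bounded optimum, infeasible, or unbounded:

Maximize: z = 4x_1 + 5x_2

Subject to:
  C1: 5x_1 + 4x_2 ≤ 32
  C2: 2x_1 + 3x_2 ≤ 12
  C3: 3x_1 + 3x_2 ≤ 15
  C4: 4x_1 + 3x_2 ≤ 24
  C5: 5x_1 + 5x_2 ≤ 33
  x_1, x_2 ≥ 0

Feasible with a bounded optimal solution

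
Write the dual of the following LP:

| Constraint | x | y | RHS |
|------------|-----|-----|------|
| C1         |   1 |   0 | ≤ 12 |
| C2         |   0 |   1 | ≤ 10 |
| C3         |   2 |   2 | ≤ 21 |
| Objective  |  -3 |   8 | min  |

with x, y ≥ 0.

Primal min cᵀx s.t. Ax ≤ b, x ≥ 0  →  Dual max −bᵀy s.t. Aᵀy ≥ −c, y ≥ 0.

Maximize: z = -12y1 - 10y2 - 21y3

Subject to:
  y1 + 2y3 ≥ 3
  y2 + 2y3 ≥ -8
  y1, y2, y3 ≥ 0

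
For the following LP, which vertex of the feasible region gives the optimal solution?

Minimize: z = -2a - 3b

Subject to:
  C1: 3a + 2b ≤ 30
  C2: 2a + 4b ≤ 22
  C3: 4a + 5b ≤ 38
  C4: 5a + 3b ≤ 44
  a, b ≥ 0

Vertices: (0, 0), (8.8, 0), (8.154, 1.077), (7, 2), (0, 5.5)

Evaluate the objective at each vertex of the feasible region:
  z(0, 0) = 0
  z(8.8, 0) = -17.6
  z(8.154, 1.077) = -19.54
  z(7, 2) = -20  ←
  z(0, 5.5) = -16.5
The minimum is at a = 7, b = 2.

(7, 2)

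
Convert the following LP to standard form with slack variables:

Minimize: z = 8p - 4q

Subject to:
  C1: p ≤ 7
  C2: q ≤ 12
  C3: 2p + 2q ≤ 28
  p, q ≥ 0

min z = 8p - 4q

s.t.
  p + s1 = 7
  q + s2 = 12
  2p + 2q + s3 = 28
  p, q, s1, s2, s3 ≥ 0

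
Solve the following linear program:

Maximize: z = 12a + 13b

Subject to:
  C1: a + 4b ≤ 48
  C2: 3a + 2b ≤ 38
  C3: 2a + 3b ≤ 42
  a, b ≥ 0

Evaluate the objective at each vertex of the feasible region:
  z(0, 0) = 0
  z(12.67, 0) = 152
  z(6, 10) = 202  ←
  z(4.8, 10.8) = 198
  z(0, 12) = 156
The maximum is at a = 6, b = 10.

a = 6, b = 10, z = 202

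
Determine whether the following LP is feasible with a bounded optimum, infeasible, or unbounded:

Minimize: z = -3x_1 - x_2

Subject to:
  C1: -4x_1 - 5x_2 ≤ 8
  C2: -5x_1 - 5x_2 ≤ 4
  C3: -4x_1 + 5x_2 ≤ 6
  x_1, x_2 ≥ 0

Unbounded (objective can decrease without bound)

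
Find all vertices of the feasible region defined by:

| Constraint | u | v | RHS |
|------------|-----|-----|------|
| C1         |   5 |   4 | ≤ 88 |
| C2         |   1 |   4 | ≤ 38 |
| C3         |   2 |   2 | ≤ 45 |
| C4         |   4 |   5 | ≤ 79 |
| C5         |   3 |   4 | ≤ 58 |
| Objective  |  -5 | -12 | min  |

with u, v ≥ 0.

(0, 0), (17.6, 0), (15, 3.25), (10, 7), (0, 9.5)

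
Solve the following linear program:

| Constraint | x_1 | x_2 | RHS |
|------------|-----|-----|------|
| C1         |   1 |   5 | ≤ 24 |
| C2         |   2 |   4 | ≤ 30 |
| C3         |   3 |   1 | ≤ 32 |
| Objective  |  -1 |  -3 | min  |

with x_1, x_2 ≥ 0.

Evaluate the objective at each vertex of the feasible region:
  z(0, 0) = 0
  z(10.67, 0) = -10.67
  z(9.8, 2.6) = -17.6
  z(9, 3) = -18  ←
  z(0, 4.8) = -14.4
The minimum is at x_1 = 9, x_2 = 3.

x_1 = 9, x_2 = 3, z = -18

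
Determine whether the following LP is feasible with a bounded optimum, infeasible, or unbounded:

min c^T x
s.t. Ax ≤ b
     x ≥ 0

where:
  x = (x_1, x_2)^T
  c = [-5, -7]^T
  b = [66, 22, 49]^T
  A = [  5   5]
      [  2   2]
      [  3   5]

Feasible with a bounded optimal solution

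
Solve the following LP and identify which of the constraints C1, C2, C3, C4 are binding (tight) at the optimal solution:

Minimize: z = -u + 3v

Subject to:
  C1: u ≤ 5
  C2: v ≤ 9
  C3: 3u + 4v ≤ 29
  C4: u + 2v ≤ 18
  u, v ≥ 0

At u = 5, v = 0, compute slack b - a·x for each constraint:
  C1: 5 − 5 = 0  (binding)
  C2: 9 − 0 = 9  (slack)
  C3: 29 − 15 = 14  (slack)
  C4: 18 − 5 = 13  (slack)

Optimal: u = 5, v = 0
Binding: C1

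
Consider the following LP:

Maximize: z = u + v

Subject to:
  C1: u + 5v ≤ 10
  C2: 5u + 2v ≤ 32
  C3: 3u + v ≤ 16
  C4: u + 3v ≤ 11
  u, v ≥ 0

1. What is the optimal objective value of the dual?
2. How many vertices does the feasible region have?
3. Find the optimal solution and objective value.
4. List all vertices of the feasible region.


1. 6
2. 4
3. u = 5, v = 1, z = 6
4. (0, 0), (5.333, 0), (5, 1), (0, 2)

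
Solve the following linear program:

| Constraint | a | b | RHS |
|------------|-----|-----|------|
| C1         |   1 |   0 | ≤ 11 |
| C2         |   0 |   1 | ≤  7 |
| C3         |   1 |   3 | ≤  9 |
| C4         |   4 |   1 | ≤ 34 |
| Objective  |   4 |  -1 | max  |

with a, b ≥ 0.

Evaluate the objective at each vertex of the feasible region:
  z(0, 0) = 0
  z(8.5, 0) = 34  ←
  z(8.455, 0.1818) = 33.64
  z(0, 3) = -3
The maximum is at a = 8.5, b = 0.

a = 8.5, b = 0, z = 34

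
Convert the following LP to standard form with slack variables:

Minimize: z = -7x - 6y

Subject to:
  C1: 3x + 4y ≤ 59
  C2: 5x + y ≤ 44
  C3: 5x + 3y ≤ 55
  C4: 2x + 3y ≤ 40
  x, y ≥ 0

min z = -7x - 6y

s.t.
  3x + 4y + s1 = 59
  5x + y + s2 = 44
  5x + 3y + s3 = 55
  2x + 3y + s4 = 40
  x, y, s1, s2, s3, s4 ≥ 0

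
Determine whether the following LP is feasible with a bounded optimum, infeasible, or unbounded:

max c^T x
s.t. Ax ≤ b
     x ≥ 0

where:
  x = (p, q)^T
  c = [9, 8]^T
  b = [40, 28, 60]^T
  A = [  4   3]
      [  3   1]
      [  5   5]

Feasible with a bounded optimal solution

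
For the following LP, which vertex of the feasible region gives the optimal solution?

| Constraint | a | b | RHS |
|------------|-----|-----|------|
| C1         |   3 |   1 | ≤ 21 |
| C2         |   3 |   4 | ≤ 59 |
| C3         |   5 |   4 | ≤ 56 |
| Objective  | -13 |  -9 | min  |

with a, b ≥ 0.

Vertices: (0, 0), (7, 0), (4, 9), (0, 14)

Evaluate the objective at each vertex of the feasible region:
  z(0, 0) = 0
  z(7, 0) = -91
  z(4, 9) = -133  ←
  z(0, 14) = -126
The minimum is at a = 4, b = 9.

(4, 9)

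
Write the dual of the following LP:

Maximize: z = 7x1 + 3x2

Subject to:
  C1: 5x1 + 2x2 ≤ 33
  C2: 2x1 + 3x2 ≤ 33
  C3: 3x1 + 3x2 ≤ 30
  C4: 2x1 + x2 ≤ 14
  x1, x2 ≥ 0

Primal max cᵀx s.t. Ax ≤ b, x ≥ 0  →  Dual min bᵀy s.t. Aᵀy ≥ c, y ≥ 0.

Minimize: z = 33y1 + 33y2 + 30y3 + 14y4

Subject to:
  5y1 + 2y2 + 3y3 + 2y4 ≥ 7
  2y1 + 3y2 + 3y3 + y4 ≥ 3
  y1, y2, y3, y4 ≥ 0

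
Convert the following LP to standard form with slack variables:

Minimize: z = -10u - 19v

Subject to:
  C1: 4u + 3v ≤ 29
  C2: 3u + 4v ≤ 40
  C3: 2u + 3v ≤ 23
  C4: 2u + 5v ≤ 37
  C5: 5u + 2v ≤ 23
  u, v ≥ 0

min z = -10u - 19v

s.t.
  4u + 3v + s1 = 29
  3u + 4v + s2 = 40
  2u + 3v + s3 = 23
  2u + 5v + s4 = 37
  5u + 2v + s5 = 23
  u, v, s1, s2, s3, s4, s5 ≥ 0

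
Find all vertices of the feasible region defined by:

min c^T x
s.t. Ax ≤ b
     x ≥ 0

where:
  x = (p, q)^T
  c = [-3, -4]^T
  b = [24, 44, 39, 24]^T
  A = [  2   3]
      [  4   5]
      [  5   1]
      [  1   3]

(0, 0), (7.8, 0), (7.19, 3.048), (6, 4), (0, 8)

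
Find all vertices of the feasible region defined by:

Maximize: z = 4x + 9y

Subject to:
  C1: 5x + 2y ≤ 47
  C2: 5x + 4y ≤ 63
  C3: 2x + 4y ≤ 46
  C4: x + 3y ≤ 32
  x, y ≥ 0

(0, 0), (9.4, 0), (6.2, 8), (5.667, 8.667), (5, 9), (0, 10.67)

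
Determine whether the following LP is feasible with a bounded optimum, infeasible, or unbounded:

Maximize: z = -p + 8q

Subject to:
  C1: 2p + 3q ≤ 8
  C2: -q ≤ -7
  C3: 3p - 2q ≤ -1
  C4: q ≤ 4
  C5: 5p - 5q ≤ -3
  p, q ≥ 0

Infeasible (no feasible solution exists)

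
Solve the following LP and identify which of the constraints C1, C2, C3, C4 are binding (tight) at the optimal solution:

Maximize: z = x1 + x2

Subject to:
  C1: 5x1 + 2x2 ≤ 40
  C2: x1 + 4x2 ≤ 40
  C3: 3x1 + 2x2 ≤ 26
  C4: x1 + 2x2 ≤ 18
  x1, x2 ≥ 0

At x1 = 4, x2 = 7, compute slack b - a·x for each constraint:
  C1: 40 − 34 = 6  (slack)
  C2: 40 − 32 = 8  (slack)
  C3: 26 − 26 = 0  (binding)
  C4: 18 − 18 = 0  (binding)

Optimal: x1 = 4, x2 = 7
Binding: C3, C4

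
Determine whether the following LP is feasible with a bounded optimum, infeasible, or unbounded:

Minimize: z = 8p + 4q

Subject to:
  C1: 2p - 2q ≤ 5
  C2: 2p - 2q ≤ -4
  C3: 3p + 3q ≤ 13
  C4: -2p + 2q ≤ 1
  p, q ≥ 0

Infeasible (no feasible solution exists)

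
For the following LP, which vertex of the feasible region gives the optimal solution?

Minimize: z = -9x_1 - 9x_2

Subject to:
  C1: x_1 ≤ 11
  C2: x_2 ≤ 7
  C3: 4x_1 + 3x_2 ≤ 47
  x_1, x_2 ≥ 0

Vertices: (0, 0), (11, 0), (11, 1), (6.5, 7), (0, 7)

Evaluate the objective at each vertex of the feasible region:
  z(0, 0) = 0
  z(11, 0) = -99
  z(11, 1) = -108
  z(6.5, 7) = -121.5  ←
  z(0, 7) = -63
The minimum is at x_1 = 6.5, x_2 = 7.

(6.5, 7)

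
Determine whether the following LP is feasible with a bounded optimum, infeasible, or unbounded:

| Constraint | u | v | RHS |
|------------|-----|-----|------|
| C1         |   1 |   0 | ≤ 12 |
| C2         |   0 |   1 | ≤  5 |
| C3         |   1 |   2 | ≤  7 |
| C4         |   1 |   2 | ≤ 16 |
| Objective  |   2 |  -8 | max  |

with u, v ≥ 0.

Feasible with a bounded optimal solution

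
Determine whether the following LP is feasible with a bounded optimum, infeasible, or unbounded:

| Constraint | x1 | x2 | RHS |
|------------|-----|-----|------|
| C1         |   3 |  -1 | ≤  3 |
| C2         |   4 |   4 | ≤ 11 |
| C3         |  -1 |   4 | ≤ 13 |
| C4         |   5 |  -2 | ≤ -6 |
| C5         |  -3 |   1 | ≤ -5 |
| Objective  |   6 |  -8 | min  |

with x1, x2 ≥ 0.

Infeasible (no feasible solution exists)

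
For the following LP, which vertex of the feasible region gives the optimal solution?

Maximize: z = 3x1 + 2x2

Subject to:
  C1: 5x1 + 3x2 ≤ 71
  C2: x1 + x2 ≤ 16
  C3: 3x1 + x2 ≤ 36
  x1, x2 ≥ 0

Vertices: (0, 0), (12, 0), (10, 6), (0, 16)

Evaluate the objective at each vertex of the feasible region:
  z(0, 0) = 0
  z(12, 0) = 36
  z(10, 6) = 42  ←
  z(0, 16) = 32
The maximum is at x1 = 10, x2 = 6.

(10, 6)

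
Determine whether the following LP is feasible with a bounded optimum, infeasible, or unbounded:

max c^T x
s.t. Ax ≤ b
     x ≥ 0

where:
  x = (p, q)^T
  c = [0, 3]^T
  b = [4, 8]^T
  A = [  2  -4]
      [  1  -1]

Unbounded (objective can increase without bound)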